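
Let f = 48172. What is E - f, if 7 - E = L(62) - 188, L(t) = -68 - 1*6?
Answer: -47903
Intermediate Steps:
L(t) = -74 (L(t) = -68 - 6 = -74)
E = 269 (E = 7 - (-74 - 188) = 7 - 1*(-262) = 7 + 262 = 269)
E - f = 269 - 1*48172 = 269 - 48172 = -47903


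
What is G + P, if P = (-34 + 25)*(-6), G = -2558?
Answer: -2504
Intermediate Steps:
P = 54 (P = -9*(-6) = 54)
G + P = -2558 + 54 = -2504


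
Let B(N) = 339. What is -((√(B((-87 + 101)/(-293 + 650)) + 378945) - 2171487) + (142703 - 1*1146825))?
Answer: 3175609 - 2*√94821 ≈ 3.1750e+6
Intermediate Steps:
-((√(B((-87 + 101)/(-293 + 650)) + 378945) - 2171487) + (142703 - 1*1146825)) = -((√(339 + 378945) - 2171487) + (142703 - 1*1146825)) = -((√379284 - 2171487) + (142703 - 1146825)) = -((2*√94821 - 2171487) - 1004122) = -((-2171487 + 2*√94821) - 1004122) = -(-3175609 + 2*√94821) = 3175609 - 2*√94821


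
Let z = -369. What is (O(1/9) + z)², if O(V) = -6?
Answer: 140625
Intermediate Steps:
(O(1/9) + z)² = (-6 - 369)² = (-375)² = 140625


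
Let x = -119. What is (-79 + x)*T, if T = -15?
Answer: 2970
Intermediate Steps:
(-79 + x)*T = (-79 - 119)*(-15) = -198*(-15) = 2970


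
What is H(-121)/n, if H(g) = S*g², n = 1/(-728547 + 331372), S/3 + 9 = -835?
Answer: 14723679191100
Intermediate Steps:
S = -2532 (S = -27 + 3*(-835) = -27 - 2505 = -2532)
n = -1/397175 (n = 1/(-397175) = -1/397175 ≈ -2.5178e-6)
H(g) = -2532*g²
H(-121)/n = (-2532*(-121)²)/(-1/397175) = -2532*14641*(-397175) = -37071012*(-397175) = 14723679191100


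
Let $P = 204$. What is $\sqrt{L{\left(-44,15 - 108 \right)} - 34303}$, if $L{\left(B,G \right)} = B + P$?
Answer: $i \sqrt{34143} \approx 184.78 i$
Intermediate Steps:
$L{\left(B,G \right)} = 204 + B$ ($L{\left(B,G \right)} = B + 204 = 204 + B$)
$\sqrt{L{\left(-44,15 - 108 \right)} - 34303} = \sqrt{\left(204 - 44\right) - 34303} = \sqrt{160 - 34303} = \sqrt{-34143} = i \sqrt{34143}$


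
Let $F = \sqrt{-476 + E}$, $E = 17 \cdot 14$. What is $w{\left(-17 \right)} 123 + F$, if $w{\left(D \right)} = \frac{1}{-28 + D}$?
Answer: $- \frac{41}{15} + i \sqrt{238} \approx -2.7333 + 15.427 i$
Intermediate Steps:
$E = 238$
$F = i \sqrt{238}$ ($F = \sqrt{-476 + 238} = \sqrt{-238} = i \sqrt{238} \approx 15.427 i$)
$w{\left(-17 \right)} 123 + F = \frac{1}{-28 - 17} \cdot 123 + i \sqrt{238} = \frac{1}{-45} \cdot 123 + i \sqrt{238} = \left(- \frac{1}{45}\right) 123 + i \sqrt{238} = - \frac{41}{15} + i \sqrt{238}$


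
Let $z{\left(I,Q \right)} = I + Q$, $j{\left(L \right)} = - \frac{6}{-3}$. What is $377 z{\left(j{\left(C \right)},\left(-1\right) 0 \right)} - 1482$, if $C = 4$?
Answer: $-728$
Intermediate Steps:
$j{\left(L \right)} = 2$ ($j{\left(L \right)} = \left(-6\right) \left(- \frac{1}{3}\right) = 2$)
$377 z{\left(j{\left(C \right)},\left(-1\right) 0 \right)} - 1482 = 377 \left(2 - 0\right) - 1482 = 377 \left(2 + 0\right) - 1482 = 377 \cdot 2 - 1482 = 754 - 1482 = -728$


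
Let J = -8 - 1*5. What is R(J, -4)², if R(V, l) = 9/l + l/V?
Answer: 10201/2704 ≈ 3.7726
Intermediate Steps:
J = -13 (J = -8 - 5 = -13)
R(J, -4)² = (9/(-4) - 4/(-13))² = (9*(-¼) - 4*(-1/13))² = (-9/4 + 4/13)² = (-101/52)² = 10201/2704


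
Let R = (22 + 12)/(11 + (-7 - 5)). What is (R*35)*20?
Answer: -23800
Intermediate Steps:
R = -34 (R = 34/(11 - 12) = 34/(-1) = 34*(-1) = -34)
(R*35)*20 = -34*35*20 = -1190*20 = -23800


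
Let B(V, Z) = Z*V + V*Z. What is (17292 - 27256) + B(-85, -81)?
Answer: 3806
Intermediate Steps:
B(V, Z) = 2*V*Z (B(V, Z) = V*Z + V*Z = 2*V*Z)
(17292 - 27256) + B(-85, -81) = (17292 - 27256) + 2*(-85)*(-81) = -9964 + 13770 = 3806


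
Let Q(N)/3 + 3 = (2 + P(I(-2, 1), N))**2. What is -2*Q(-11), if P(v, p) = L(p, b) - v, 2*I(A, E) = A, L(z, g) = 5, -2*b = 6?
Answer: -366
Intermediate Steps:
b = -3 (b = -1/2*6 = -3)
I(A, E) = A/2
P(v, p) = 5 - v
Q(N) = 183 (Q(N) = -9 + 3*(2 + (5 - (-2)/2))**2 = -9 + 3*(2 + (5 - 1*(-1)))**2 = -9 + 3*(2 + (5 + 1))**2 = -9 + 3*(2 + 6)**2 = -9 + 3*8**2 = -9 + 3*64 = -9 + 192 = 183)
-2*Q(-11) = -2*183 = -366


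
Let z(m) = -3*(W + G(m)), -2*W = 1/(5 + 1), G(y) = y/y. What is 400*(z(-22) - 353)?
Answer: -142300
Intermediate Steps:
G(y) = 1
W = -1/12 (W = -1/(2*(5 + 1)) = -1/2/6 = -1/2*1/6 = -1/12 ≈ -0.083333)
z(m) = -11/4 (z(m) = -3*(-1/12 + 1) = -3*11/12 = -11/4)
400*(z(-22) - 353) = 400*(-11/4 - 353) = 400*(-1423/4) = -142300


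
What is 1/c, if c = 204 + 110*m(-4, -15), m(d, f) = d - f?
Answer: 1/1414 ≈ 0.00070721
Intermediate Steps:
c = 1414 (c = 204 + 110*(-4 - 1*(-15)) = 204 + 110*(-4 + 15) = 204 + 110*11 = 204 + 1210 = 1414)
1/c = 1/1414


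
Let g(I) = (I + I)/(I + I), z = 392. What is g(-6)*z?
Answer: 392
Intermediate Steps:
g(I) = 1 (g(I) = (2*I)/((2*I)) = (2*I)*(1/(2*I)) = 1)
g(-6)*z = 1*392 = 392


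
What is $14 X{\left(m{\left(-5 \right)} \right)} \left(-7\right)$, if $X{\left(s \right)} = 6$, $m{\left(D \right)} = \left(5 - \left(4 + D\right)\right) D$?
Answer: $-588$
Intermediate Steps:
$m{\left(D \right)} = D \left(1 - D\right)$ ($m{\left(D \right)} = \left(1 - D\right) D = D \left(1 - D\right)$)
$14 X{\left(m{\left(-5 \right)} \right)} \left(-7\right) = 14 \cdot 6 \left(-7\right) = 84 \left(-7\right) = -588$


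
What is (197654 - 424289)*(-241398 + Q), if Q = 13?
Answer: 54706289475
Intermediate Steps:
(197654 - 424289)*(-241398 + Q) = (197654 - 424289)*(-241398 + 13) = -226635*(-241385) = 54706289475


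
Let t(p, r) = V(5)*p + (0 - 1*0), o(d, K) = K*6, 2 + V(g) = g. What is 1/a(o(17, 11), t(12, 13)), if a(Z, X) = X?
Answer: 1/36 ≈ 0.027778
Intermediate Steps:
V(g) = -2 + g
o(d, K) = 6*K
t(p, r) = 3*p (t(p, r) = (-2 + 5)*p + (0 - 1*0) = 3*p + (0 + 0) = 3*p + 0 = 3*p)
1/a(o(17, 11), t(12, 13)) = 1/(3*12) = 1/36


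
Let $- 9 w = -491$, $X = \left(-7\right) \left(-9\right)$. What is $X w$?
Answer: $3437$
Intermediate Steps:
$X = 63$
$w = \frac{491}{9}$ ($w = \left(- \frac{1}{9}\right) \left(-491\right) = \frac{491}{9} \approx 54.556$)
$X w = 63 \cdot \frac{491}{9} = 3437$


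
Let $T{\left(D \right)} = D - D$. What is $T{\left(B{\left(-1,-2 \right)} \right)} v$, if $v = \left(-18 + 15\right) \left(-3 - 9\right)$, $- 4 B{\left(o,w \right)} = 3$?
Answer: $0$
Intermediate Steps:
$B{\left(o,w \right)} = - \frac{3}{4}$ ($B{\left(o,w \right)} = \left(- \frac{1}{4}\right) 3 = - \frac{3}{4}$)
$v = 36$ ($v = - 3 \left(-3 - 9\right) = \left(-3\right) \left(-12\right) = 36$)
$T{\left(D \right)} = 0$
$T{\left(B{\left(-1,-2 \right)} \right)} v = 0 \cdot 36 = 0$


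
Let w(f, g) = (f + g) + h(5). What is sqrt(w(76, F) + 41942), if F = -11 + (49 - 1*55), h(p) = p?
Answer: sqrt(42006) ≈ 204.95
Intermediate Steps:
F = -17 (F = -11 + (49 - 55) = -11 - 6 = -17)
w(f, g) = 5 + f + g (w(f, g) = (f + g) + 5 = 5 + f + g)
sqrt(w(76, F) + 41942) = sqrt((5 + 76 - 17) + 41942) = sqrt(64 + 41942) = sqrt(42006)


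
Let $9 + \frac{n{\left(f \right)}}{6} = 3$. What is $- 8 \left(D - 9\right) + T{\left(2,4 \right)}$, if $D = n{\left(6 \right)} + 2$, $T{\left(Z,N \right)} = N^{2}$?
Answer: $360$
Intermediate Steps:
$n{\left(f \right)} = -36$ ($n{\left(f \right)} = -54 + 6 \cdot 3 = -54 + 18 = -36$)
$D = -34$ ($D = -36 + 2 = -34$)
$- 8 \left(D - 9\right) + T{\left(2,4 \right)} = - 8 \left(-34 - 9\right) + 4^{2} = - 8 \left(-34 - 9\right) + 16 = \left(-8\right) \left(-43\right) + 16 = 344 + 16 = 360$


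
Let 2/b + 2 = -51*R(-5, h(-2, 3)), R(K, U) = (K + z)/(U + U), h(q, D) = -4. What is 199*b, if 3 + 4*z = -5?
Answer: -3184/373 ≈ -8.5362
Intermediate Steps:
z = -2 (z = -¾ + (¼)*(-5) = -¾ - 5/4 = -2)
R(K, U) = (-2 + K)/(2*U) (R(K, U) = (K - 2)/(U + U) = (-2 + K)/((2*U)) = (-2 + K)*(1/(2*U)) = (-2 + K)/(2*U))
b = -16/373 (b = 2/(-2 - 51*(-2 - 5)/(2*(-4))) = 2/(-2 - 51*(-1)*(-7)/(2*4)) = 2/(-2 - 51*7/8) = 2/(-2 - 357/8) = 2/(-373/8) = 2*(-8/373) = -16/373 ≈ -0.042895)
199*b = 199*(-16/373) = -3184/373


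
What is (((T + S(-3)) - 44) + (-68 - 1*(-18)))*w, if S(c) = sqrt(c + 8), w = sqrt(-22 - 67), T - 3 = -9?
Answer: I*sqrt(89)*(-100 + sqrt(5)) ≈ -922.3*I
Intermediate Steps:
T = -6 (T = 3 - 9 = -6)
w = I*sqrt(89) (w = sqrt(-89) = I*sqrt(89) ≈ 9.434*I)
S(c) = sqrt(8 + c)
(((T + S(-3)) - 44) + (-68 - 1*(-18)))*w = (((-6 + sqrt(8 - 3)) - 44) + (-68 - 1*(-18)))*(I*sqrt(89)) = (((-6 + sqrt(5)) - 44) + (-68 + 18))*(I*sqrt(89)) = ((-50 + sqrt(5)) - 50)*(I*sqrt(89)) = (-100 + sqrt(5))*(I*sqrt(89)) = I*sqrt(89)*(-100 + sqrt(5))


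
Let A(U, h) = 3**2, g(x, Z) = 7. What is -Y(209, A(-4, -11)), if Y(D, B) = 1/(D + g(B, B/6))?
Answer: -1/216 ≈ -0.0046296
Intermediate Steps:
A(U, h) = 9
Y(D, B) = 1/(7 + D) (Y(D, B) = 1/(D + 7) = 1/(7 + D))
-Y(209, A(-4, -11)) = -1/(7 + 209) = -1/216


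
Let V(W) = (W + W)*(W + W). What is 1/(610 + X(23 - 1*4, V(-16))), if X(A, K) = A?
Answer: 1/629 ≈ 0.0015898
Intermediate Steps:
V(W) = 4*W**2 (V(W) = (2*W)*(2*W) = 4*W**2)
1/(610 + X(23 - 1*4, V(-16))) = 1/(610 + (23 - 1*4)) = 1/(610 + (23 - 4)) = 1/(610 + 19) = 1/629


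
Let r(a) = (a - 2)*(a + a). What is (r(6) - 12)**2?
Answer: 1296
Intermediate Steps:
r(a) = 2*a*(-2 + a) (r(a) = (-2 + a)*(2*a) = 2*a*(-2 + a))
(r(6) - 12)**2 = (2*6*(-2 + 6) - 12)**2 = (2*6*4 - 12)**2 = (48 - 12)**2 = 36**2 = 1296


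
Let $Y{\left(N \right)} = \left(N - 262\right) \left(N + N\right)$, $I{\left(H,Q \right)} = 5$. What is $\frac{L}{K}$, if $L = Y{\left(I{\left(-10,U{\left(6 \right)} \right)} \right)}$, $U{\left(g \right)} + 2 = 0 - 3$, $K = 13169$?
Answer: $- \frac{2570}{13169} \approx -0.19516$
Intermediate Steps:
$U{\left(g \right)} = -5$ ($U{\left(g \right)} = -2 + \left(0 - 3\right) = -2 - 3 = -5$)
$Y{\left(N \right)} = 2 N \left(-262 + N\right)$ ($Y{\left(N \right)} = \left(-262 + N\right) 2 N = 2 N \left(-262 + N\right)$)
$L = -2570$ ($L = 2 \cdot 5 \left(-262 + 5\right) = 2 \cdot 5 \left(-257\right) = -2570$)
$\frac{L}{K} = - \frac{2570}{13169}$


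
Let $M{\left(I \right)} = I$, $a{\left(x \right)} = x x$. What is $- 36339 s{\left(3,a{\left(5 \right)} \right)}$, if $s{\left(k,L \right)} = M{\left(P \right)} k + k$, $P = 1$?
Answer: $-218034$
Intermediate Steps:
$a{\left(x \right)} = x^{2}$
$s{\left(k,L \right)} = 2 k$ ($s{\left(k,L \right)} = 1 k + k = k + k = 2 k$)
$- 36339 s{\left(3,a{\left(5 \right)} \right)} = - 36339 \cdot 2 \cdot 3 = \left(-36339\right) 6 = -218034$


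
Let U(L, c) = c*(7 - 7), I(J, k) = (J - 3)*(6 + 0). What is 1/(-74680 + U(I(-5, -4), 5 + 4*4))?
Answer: -1/74680 ≈ -1.3390e-5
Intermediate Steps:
I(J, k) = -18 + 6*J (I(J, k) = (-3 + J)*6 = -18 + 6*J)
U(L, c) = 0 (U(L, c) = c*0 = 0)
1/(-74680 + U(I(-5, -4), 5 + 4*4)) = 1/(-74680 + 0) = 1/(-74680) = -1/74680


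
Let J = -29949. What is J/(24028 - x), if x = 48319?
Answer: 9983/8097 ≈ 1.2329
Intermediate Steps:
J/(24028 - x) = -29949/(24028 - 1*48319) = -29949/(24028 - 48319) = -29949/(-24291) = -29949*(-1/24291) = 9983/8097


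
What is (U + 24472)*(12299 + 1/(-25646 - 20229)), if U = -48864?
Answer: -13762371892608/45875 ≈ -3.0000e+8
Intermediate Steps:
(U + 24472)*(12299 + 1/(-25646 - 20229)) = (-48864 + 24472)*(12299 + 1/(-25646 - 20229)) = -24392*(12299 + 1/(-45875)) = -24392*(12299 - 1/45875) = -24392*564216624/45875 = -13762371892608/45875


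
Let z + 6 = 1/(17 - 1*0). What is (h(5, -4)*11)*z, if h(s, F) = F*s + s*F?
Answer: 44440/17 ≈ 2614.1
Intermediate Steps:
h(s, F) = 2*F*s (h(s, F) = F*s + F*s = 2*F*s)
z = -101/17 (z = -6 + 1/(17 - 1*0) = -6 + 1/(17 + 0) = -6 + 1/17 = -101/17 ≈ -5.9412)
(h(5, -4)*11)*z = ((2*(-4)*5)*11)*(-101/17) = -40*11*(-101/17) = -440*(-101/17) = 44440/17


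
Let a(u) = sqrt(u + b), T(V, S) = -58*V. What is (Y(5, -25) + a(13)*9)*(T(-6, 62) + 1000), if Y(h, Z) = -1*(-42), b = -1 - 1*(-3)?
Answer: 56616 + 12132*sqrt(15) ≈ 1.0360e+5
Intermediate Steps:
b = 2 (b = -1 + 3 = 2)
a(u) = sqrt(2 + u) (a(u) = sqrt(u + 2) = sqrt(2 + u))
Y(h, Z) = 42
(Y(5, -25) + a(13)*9)*(T(-6, 62) + 1000) = (42 + sqrt(2 + 13)*9)*(-58*(-6) + 1000) = (42 + sqrt(15)*9)*(348 + 1000) = (42 + 9*sqrt(15))*1348 = 56616 + 12132*sqrt(15)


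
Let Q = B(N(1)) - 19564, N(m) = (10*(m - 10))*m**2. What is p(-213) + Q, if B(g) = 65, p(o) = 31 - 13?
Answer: -19481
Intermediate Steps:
N(m) = m**2*(-100 + 10*m) (N(m) = (10*(-10 + m))*m**2 = (-100 + 10*m)*m**2 = m**2*(-100 + 10*m))
p(o) = 18
Q = -19499 (Q = 65 - 19564 = -19499)
p(-213) + Q = 18 - 19499 = -19481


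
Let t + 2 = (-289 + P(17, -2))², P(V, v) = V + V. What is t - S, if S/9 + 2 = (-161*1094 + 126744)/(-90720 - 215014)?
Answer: 903854572/13897 ≈ 65040.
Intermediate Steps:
P(V, v) = 2*V
t = 65023 (t = -2 + (-289 + 2*17)² = -2 + (-289 + 34)² = -2 + (-255)² = -2 + 65025 = 65023)
S = -229941/13897 (S = -18 + 9*((-161*1094 + 126744)/(-90720 - 215014)) = -18 + 9*((-176134 + 126744)/(-305734)) = -18 + 9*(-49390*(-1/305734)) = -18 + 9*(2245/13897) = -18 + 20205/13897 = -229941/13897 ≈ -16.546)
t - S = 65023 - 1*(-229941/13897) = 65023 + 229941/13897 = 903854572/13897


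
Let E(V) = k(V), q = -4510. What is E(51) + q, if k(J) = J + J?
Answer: -4408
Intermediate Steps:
k(J) = 2*J
E(V) = 2*V
E(51) + q = 2*51 - 4510 = 102 - 4510 = -4408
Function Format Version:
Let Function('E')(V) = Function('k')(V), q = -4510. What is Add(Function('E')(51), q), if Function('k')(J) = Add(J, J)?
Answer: -4408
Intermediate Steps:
Function('k')(J) = Mul(2, J)
Function('E')(V) = Mul(2, V)
Add(Function('E')(51), q) = Add(Mul(2, 51), -4510) = Add(102, -4510) = -4408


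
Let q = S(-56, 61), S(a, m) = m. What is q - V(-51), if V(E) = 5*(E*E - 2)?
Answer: -12934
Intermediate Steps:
q = 61
V(E) = -10 + 5*E² (V(E) = 5*(E² - 2) = 5*(-2 + E²) = -10 + 5*E²)
q - V(-51) = 61 - (-10 + 5*(-51)²) = 61 - (-10 + 5*2601) = 61 - (-10 + 13005) = 61 - 1*12995 = 61 - 12995 = -12934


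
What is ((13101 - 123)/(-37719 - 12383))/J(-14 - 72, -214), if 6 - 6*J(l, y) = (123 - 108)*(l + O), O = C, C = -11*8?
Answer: -6489/10922236 ≈ -0.00059411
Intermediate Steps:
C = -88
O = -88
J(l, y) = 221 - 5*l/2 (J(l, y) = 1 - (123 - 108)*(l - 88)/6 = 1 - 5*(-88 + l)/2 = 1 - (-1320 + 15*l)/6 = 1 + (220 - 5*l/2) = 221 - 5*l/2)
((13101 - 123)/(-37719 - 12383))/J(-14 - 72, -214) = ((13101 - 123)/(-37719 - 12383))/(221 - 5*(-14 - 72)/2) = (12978/(-50102))/(221 - 5/2*(-86)) = (12978*(-1/50102))/(221 + 215) = -6489/25051/436 = -6489/25051*1/436 = -6489/10922236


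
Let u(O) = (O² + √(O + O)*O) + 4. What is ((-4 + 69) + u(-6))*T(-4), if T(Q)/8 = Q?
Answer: -3360 + 384*I*√3 ≈ -3360.0 + 665.11*I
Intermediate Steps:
T(Q) = 8*Q
u(O) = 4 + O² + √2*O^(3/2) (u(O) = (O² + √(2*O)*O) + 4 = (O² + (√2*√O)*O) + 4 = (O² + √2*O^(3/2)) + 4 = 4 + O² + √2*O^(3/2))
((-4 + 69) + u(-6))*T(-4) = ((-4 + 69) + (4 + (-6)² + √2*(-6)^(3/2)))*(8*(-4)) = (65 + (4 + 36 + √2*(-6*I*√6)))*(-32) = (65 + (4 + 36 - 12*I*√3))*(-32) = (65 + (40 - 12*I*√3))*(-32) = (105 - 12*I*√3)*(-32) = -3360 + 384*I*√3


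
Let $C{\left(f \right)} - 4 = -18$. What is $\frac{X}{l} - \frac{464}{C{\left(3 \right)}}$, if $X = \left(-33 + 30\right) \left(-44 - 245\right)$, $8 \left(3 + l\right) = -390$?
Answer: $\frac{7916}{483} \approx 16.389$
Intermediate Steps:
$l = - \frac{207}{4}$ ($l = -3 + \frac{1}{8} \left(-390\right) = -3 - \frac{195}{4} = - \frac{207}{4} \approx -51.75$)
$C{\left(f \right)} = -14$ ($C{\left(f \right)} = 4 - 18 = -14$)
$X = 867$ ($X = \left(-3\right) \left(-289\right) = 867$)
$\frac{X}{l} - \frac{464}{C{\left(3 \right)}} = \frac{867}{- \frac{207}{4}} - \frac{464}{-14} = 867 \left(- \frac{4}{207}\right) - - \frac{232}{7} = - \frac{1156}{69} + \frac{232}{7} = \frac{7916}{483}$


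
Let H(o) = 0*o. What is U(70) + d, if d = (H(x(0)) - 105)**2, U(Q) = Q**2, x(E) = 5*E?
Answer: 15925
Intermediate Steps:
H(o) = 0
d = 11025 (d = (0 - 105)**2 = (-105)**2 = 11025)
U(70) + d = 70**2 + 11025 = 4900 + 11025 = 15925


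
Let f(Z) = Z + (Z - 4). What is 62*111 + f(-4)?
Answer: 6870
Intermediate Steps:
f(Z) = -4 + 2*Z (f(Z) = Z + (-4 + Z) = -4 + 2*Z)
62*111 + f(-4) = 62*111 + (-4 + 2*(-4)) = 6882 + (-4 - 8) = 6882 - 12 = 6870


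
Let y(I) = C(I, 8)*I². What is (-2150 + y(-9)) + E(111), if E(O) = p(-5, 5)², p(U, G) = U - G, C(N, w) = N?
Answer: -2779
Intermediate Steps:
E(O) = 100 (E(O) = (-5 - 1*5)² = (-5 - 5)² = (-10)² = 100)
y(I) = I³ (y(I) = I*I² = I³)
(-2150 + y(-9)) + E(111) = (-2150 + (-9)³) + 100 = (-2150 - 729) + 100 = -2879 + 100 = -2779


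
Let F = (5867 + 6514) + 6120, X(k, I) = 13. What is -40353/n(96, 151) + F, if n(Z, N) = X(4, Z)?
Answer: 200160/13 ≈ 15397.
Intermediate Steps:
n(Z, N) = 13
F = 18501 (F = 12381 + 6120 = 18501)
-40353/n(96, 151) + F = -40353/13 + 18501 = 200160/13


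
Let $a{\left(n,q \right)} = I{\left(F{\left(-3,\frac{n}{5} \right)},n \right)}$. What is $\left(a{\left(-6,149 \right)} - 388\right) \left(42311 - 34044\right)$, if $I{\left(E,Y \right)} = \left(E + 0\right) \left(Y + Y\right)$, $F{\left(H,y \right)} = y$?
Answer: $- \frac{15442756}{5} \approx -3.0886 \cdot 10^{6}$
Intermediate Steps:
$I{\left(E,Y \right)} = 2 E Y$ ($I{\left(E,Y \right)} = E 2 Y = 2 E Y$)
$a{\left(n,q \right)} = \frac{2 n^{2}}{5}$ ($a{\left(n,q \right)} = 2 \frac{n}{5} n = \frac{2 n^{2}}{5}$)
$\left(a{\left(-6,149 \right)} - 388\right) \left(42311 - 34044\right) = \left(\frac{2 \left(-6\right)^{2}}{5} - 388\right) \left(42311 - 34044\right) = \left(\frac{2}{5} \cdot 36 - 388\right) 8267 = \left(\frac{72}{5} - 388\right) 8267 = \left(- \frac{1868}{5}\right) 8267 = - \frac{15442756}{5}$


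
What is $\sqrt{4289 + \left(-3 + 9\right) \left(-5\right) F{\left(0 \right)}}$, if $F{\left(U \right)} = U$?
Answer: $\sqrt{4289} \approx 65.49$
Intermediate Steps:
$\sqrt{4289 + \left(-3 + 9\right) \left(-5\right) F{\left(0 \right)}} = \sqrt{4289 + \left(-3 + 9\right) \left(-5\right) 0} = \sqrt{4289 + 6 \left(-5\right) 0} = \sqrt{4289 - 0} = \sqrt{4289 + 0} = \sqrt{4289}$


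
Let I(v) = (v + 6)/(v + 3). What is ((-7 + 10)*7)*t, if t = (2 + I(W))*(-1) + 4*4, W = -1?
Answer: 483/2 ≈ 241.50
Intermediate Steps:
I(v) = (6 + v)/(3 + v)
t = 23/2 (t = (2 + (6 - 1)/(3 - 1))*(-1) + 4*4 = (2 + 5/2)*(-1) + 16 = (9/2)*(-1) + 16 = -9/2 + 16 = 23/2 ≈ 11.500)
((-7 + 10)*7)*t = ((-7 + 10)*7)*(23/2) = (3*7)*(23/2) = 21*(23/2) = 483/2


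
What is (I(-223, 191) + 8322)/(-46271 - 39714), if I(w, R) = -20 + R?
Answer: -8493/85985 ≈ -0.098773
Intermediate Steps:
(I(-223, 191) + 8322)/(-46271 - 39714) = ((-20 + 191) + 8322)/(-46271 - 39714) = (171 + 8322)/(-85985) = 8493*(-1/85985) = -8493/85985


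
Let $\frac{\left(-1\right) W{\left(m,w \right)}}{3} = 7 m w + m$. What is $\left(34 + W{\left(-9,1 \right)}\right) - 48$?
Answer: $202$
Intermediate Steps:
$W{\left(m,w \right)} = - 3 m - 21 m w$ ($W{\left(m,w \right)} = - 3 \left(7 m w + m\right) = - 3 \left(m + 7 m w\right) = - 3 m - 21 m w$)
$\left(34 + W{\left(-9,1 \right)}\right) - 48 = \left(34 - - 27 \left(1 + 7 \cdot 1\right)\right) - 48 = \left(34 - - 27 \left(1 + 7\right)\right) - 48 = \left(34 - \left(-27\right) 8\right) - 48 = \left(34 + 216\right) - 48 = 250 - 48 = 202$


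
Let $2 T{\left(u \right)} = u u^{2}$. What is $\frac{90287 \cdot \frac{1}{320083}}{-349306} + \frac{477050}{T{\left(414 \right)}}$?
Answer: $\frac{6666785533690117}{495849289296886857} \approx 0.013445$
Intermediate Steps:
$T{\left(u \right)} = \frac{u^{3}}{2}$ ($T{\left(u \right)} = \frac{u u^{2}}{2} = \frac{u^{3}}{2}$)
$\frac{90287 \cdot \frac{1}{320083}}{-349306} + \frac{477050}{T{\left(414 \right)}} = \frac{90287 \cdot \frac{1}{320083}}{-349306} + \frac{477050}{\frac{1}{2} \cdot 414^{3}} = 90287 \cdot \frac{1}{320083} \left(- \frac{1}{349306}\right) + \frac{477050}{\frac{1}{2} \cdot 70957944} = \frac{90287}{320083} \left(- \frac{1}{349306}\right) + \frac{477050}{35478972} = - \frac{90287}{111806912398} + 477050 \cdot \frac{1}{35478972} = - \frac{90287}{111806912398} + \frac{238525}{17739486} = \frac{6666785533690117}{495849289296886857}$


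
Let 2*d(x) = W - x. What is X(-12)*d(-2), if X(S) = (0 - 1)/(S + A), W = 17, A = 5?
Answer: 19/14 ≈ 1.3571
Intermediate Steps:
X(S) = -1/(5 + S) (X(S) = (0 - 1)/(S + 5) = -1/(5 + S))
d(x) = 17/2 - x/2 (d(x) = (17 - x)/2 = 17/2 - x/2)
X(-12)*d(-2) = (-1/(5 - 12))*(17/2 - ½*(-2)) = (-1/(-7))*(17/2 + 1) = -1*(-⅐)*(19/2) = (⅐)*(19/2) = 19/14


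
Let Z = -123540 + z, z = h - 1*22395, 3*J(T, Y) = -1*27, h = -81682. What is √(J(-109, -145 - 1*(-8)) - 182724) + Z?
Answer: -227617 + I*√182733 ≈ -2.2762e+5 + 427.47*I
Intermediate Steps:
J(T, Y) = -9 (J(T, Y) = (-1*27)/3 = (⅓)*(-27) = -9)
z = -104077 (z = -81682 - 1*22395 = -81682 - 22395 = -104077)
Z = -227617 (Z = -123540 - 104077 = -227617)
√(J(-109, -145 - 1*(-8)) - 182724) + Z = √(-9 - 182724) - 227617 = √(-182733) - 227617 = I*√182733 - 227617 = -227617 + I*√182733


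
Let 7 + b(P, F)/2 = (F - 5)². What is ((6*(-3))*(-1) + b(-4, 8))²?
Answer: 484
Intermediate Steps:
b(P, F) = -14 + 2*(-5 + F)² (b(P, F) = -14 + 2*(F - 5)² = -14 + 2*(-5 + F)²)
((6*(-3))*(-1) + b(-4, 8))² = ((6*(-3))*(-1) + (-14 + 2*(-5 + 8)²))² = (-18*(-1) + (-14 + 2*3²))² = (18 + (-14 + 2*9))² = (18 + (-14 + 18))² = (18 + 4)² = 22² = 484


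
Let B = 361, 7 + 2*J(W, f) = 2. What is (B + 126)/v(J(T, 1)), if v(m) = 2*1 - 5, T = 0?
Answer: -487/3 ≈ -162.33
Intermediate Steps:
J(W, f) = -5/2 (J(W, f) = -7/2 + (½)*2 = -7/2 + 1 = -5/2)
v(m) = -3 (v(m) = 2 - 5 = -3)
(B + 126)/v(J(T, 1)) = (361 + 126)/(-3) = -⅓*487 = -487/3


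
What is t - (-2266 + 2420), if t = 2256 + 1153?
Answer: 3255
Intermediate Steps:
t = 3409
t - (-2266 + 2420) = 3409 - (-2266 + 2420) = 3409 - 1*154 = 3409 - 154 = 3255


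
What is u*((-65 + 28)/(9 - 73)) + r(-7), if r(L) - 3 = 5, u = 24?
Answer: 175/8 ≈ 21.875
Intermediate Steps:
r(L) = 8 (r(L) = 3 + 5 = 8)
u*((-65 + 28)/(9 - 73)) + r(-7) = 24*((-65 + 28)/(9 - 73)) + 8 = 24*(-37/(-64)) + 8 = 24*(-37*(-1/64)) + 8 = 24*(37/64) + 8 = 111/8 + 8 = 175/8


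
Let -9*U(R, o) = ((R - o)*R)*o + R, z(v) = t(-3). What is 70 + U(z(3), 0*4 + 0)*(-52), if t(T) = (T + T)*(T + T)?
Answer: 278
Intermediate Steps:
t(T) = 4*T² (t(T) = (2*T)*(2*T) = 4*T²)
z(v) = 36 (z(v) = 4*(-3)² = 4*9 = 36)
U(R, o) = -R/9 - R*o*(R - o)/9 (U(R, o) = -(((R - o)*R)*o + R)/9 = -((R*(R - o))*o + R)/9 = -(R*o*(R - o) + R)/9 = -(R + R*o*(R - o))/9 = -R/9 - R*o*(R - o)/9)
70 + U(z(3), 0*4 + 0)*(-52) = 70 + ((⅑)*36*(-1 + (0*4 + 0)² - 1*36*(0*4 + 0)))*(-52) = 70 + ((⅑)*36*(-1 + (0 + 0)² - 1*36*(0 + 0)))*(-52) = 70 + ((⅑)*36*(-1 + 0² - 1*36*0))*(-52) = 70 + ((⅑)*36*(-1 + 0 + 0))*(-52) = 70 + ((⅑)*36*(-1))*(-52) = 70 - 4*(-52) = 70 + 208 = 278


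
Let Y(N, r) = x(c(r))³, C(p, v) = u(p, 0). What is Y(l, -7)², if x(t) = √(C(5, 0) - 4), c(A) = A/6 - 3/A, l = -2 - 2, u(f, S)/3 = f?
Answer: 1331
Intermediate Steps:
u(f, S) = 3*f
l = -4
C(p, v) = 3*p
c(A) = -3/A + A/6 (c(A) = A*(⅙) - 3/A = A/6 - 3/A = -3/A + A/6)
x(t) = √11 (x(t) = √(3*5 - 4) = √(15 - 4) = √11)
Y(N, r) = 11*√11 (Y(N, r) = (√11)³ = 11*√11)
Y(l, -7)² = (11*√11)² = 1331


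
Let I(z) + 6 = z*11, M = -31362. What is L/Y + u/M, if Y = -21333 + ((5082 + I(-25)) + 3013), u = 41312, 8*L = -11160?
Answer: -257373469/211991439 ≈ -1.2141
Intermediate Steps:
L = -1395 (L = (1/8)*(-11160) = -1395)
I(z) = -6 + 11*z (I(z) = -6 + z*11 = -6 + 11*z)
Y = -13519 (Y = -21333 + ((5082 + (-6 + 11*(-25))) + 3013) = -21333 + ((5082 + (-6 - 275)) + 3013) = -21333 + ((5082 - 281) + 3013) = -21333 + (4801 + 3013) = -21333 + 7814 = -13519)
L/Y + u/M = -1395/(-13519) + 41312/(-31362) = -1395*(-1/13519) + 41312*(-1/31362) = 1395/13519 - 20656/15681 = -257373469/211991439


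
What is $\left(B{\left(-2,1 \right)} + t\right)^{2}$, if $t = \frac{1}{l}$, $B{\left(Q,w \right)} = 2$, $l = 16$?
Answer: $\frac{1089}{256} \approx 4.2539$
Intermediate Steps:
$t = \frac{1}{16} \approx 0.0625$
$\left(B{\left(-2,1 \right)} + t\right)^{2} = \left(2 + \frac{1}{16}\right)^{2} = \left(\frac{33}{16}\right)^{2} = \frac{1089}{256}$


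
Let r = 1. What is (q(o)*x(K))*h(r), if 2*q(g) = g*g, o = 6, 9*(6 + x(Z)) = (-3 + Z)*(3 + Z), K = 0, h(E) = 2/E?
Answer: -252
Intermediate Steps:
x(Z) = -6 + (-3 + Z)*(3 + Z)/9 (x(Z) = -6 + ((-3 + Z)*(3 + Z))/9 = -6 + (-3 + Z)*(3 + Z)/9)
q(g) = g**2/2 (q(g) = (g*g)/2 = g**2/2)
(q(o)*x(K))*h(r) = (((1/2)*6**2)*(-7 + (1/9)*0**2))*(2/1) = (((1/2)*36)*(-7 + (1/9)*0))*(2*1) = (18*(-7 + 0))*2 = (18*(-7))*2 = -126*2 = -252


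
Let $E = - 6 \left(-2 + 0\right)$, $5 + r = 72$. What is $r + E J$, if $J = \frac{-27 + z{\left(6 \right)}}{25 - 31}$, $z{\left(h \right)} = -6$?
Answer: $133$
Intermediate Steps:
$r = 67$ ($r = -5 + 72 = 67$)
$J = \frac{11}{2}$ ($J = \frac{-27 - 6}{25 - 31} = - \frac{33}{-6} = \left(-33\right) \left(- \frac{1}{6}\right) = \frac{11}{2} \approx 5.5$)
$E = 12$ ($E = \left(-6\right) \left(-2\right) = 12$)
$r + E J = 67 + 12 \cdot \frac{11}{2} = 67 + 66 = 133$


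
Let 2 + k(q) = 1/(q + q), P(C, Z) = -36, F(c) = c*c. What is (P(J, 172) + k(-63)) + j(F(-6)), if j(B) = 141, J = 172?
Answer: 12977/126 ≈ 102.99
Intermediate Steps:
F(c) = c²
k(q) = -2 + 1/(2*q) (k(q) = -2 + 1/(q + q) = -2 + 1/(2*q))
(P(J, 172) + k(-63)) + j(F(-6)) = (-36 + (-2 + (½)/(-63))) + 141 = (-36 + (-2 + (½)*(-1/63))) + 141 = (-36 + (-2 - 1/126)) + 141 = (-36 - 253/126) + 141 = -4789/126 + 141 = 12977/126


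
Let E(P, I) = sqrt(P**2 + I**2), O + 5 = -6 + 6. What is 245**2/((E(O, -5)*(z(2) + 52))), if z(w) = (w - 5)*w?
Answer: 12005*sqrt(2)/92 ≈ 184.54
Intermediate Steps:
O = -5 (O = -5 + (-6 + 6) = -5 + 0 = -5)
z(w) = w*(-5 + w) (z(w) = (-5 + w)*w = w*(-5 + w))
E(P, I) = sqrt(I**2 + P**2)
245**2/((E(O, -5)*(z(2) + 52))) = 245**2/((sqrt((-5)**2 + (-5)**2)*(2*(-5 + 2) + 52))) = 60025/((sqrt(25 + 25)*(2*(-3) + 52))) = 60025/((sqrt(50)*(-6 + 52))) = 60025/(((5*sqrt(2))*46)) = 60025/((230*sqrt(2))) = 60025*(sqrt(2)/460) = 12005*sqrt(2)/92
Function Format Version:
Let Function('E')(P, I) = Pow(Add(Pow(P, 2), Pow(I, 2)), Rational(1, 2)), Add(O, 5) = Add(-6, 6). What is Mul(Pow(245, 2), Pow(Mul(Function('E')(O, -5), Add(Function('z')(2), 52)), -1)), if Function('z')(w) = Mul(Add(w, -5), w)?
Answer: Mul(Rational(12005, 92), Pow(2, Rational(1, 2))) ≈ 184.54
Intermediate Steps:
O = -5 (O = Add(-5, Add(-6, 6)) = Add(-5, 0) = -5)
Function('z')(w) = Mul(w, Add(-5, w)) (Function('z')(w) = Mul(Add(-5, w), w) = Mul(w, Add(-5, w)))
Function('E')(P, I) = Pow(Add(Pow(I, 2), Pow(P, 2)), Rational(1, 2))
Mul(Pow(245, 2), Pow(Mul(Function('E')(O, -5), Add(Function('z')(2), 52)), -1)) = Mul(Pow(245, 2), Pow(Mul(Pow(Add(Pow(-5, 2), Pow(-5, 2)), Rational(1, 2)), Add(Mul(2, Add(-5, 2)), 52)), -1)) = Mul(60025, Pow(Mul(Pow(Add(25, 25), Rational(1, 2)), Add(Mul(2, -3), 52)), -1)) = Mul(60025, Pow(Mul(Pow(50, Rational(1, 2)), Add(-6, 52)), -1)) = Mul(60025, Pow(Mul(Mul(5, Pow(2, Rational(1, 2))), 46), -1)) = Mul(60025, Pow(Mul(230, Pow(2, Rational(1, 2))), -1)) = Mul(60025, Mul(Rational(1, 460), Pow(2, Rational(1, 2)))) = Mul(Rational(12005, 92), Pow(2, Rational(1, 2)))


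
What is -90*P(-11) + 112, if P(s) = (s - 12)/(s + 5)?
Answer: -233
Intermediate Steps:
P(s) = (-12 + s)/(5 + s)
-90*P(-11) + 112 = -90*(-12 - 11)/(5 - 11) + 112 = -90*(-23)/(-6) + 112 = -(-15)*(-23) + 112 = -90*23/6 + 112 = -345 + 112 = -233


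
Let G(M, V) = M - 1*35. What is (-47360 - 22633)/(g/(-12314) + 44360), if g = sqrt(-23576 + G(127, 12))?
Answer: -16814595068730360/10656714775033753 - 61563843*I*sqrt(5871)/10656714775033753 ≈ -1.5778 - 4.4265e-7*I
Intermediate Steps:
G(M, V) = -35 + M (G(M, V) = M - 35 = -35 + M)
g = 2*I*sqrt(5871) (g = sqrt(-23576 + (-35 + 127)) = sqrt(-23576 + 92) = sqrt(-23484) = 2*I*sqrt(5871) ≈ 153.24*I)
(-47360 - 22633)/(g/(-12314) + 44360) = (-47360 - 22633)/((2*I*sqrt(5871))/(-12314) + 44360) = -69993/((2*I*sqrt(5871))*(-1/12314) + 44360) = -69993/(-I*sqrt(5871)/6157 + 44360) = -69993/(44360 - I*sqrt(5871)/6157)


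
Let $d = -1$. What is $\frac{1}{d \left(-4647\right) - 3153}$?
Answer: $\frac{1}{1494} \approx 0.00066934$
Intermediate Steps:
$\frac{1}{d \left(-4647\right) - 3153} = \frac{1}{\left(-1\right) \left(-4647\right) - 3153} = \frac{1}{4647 - 3153} = \frac{1}{1494}$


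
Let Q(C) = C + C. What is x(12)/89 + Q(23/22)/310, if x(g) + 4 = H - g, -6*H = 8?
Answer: -171179/910470 ≈ -0.18801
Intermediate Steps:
H = -4/3 (H = -⅙*8 = -4/3 ≈ -1.3333)
Q(C) = 2*C
x(g) = -16/3 - g (x(g) = -4 + (-4/3 - g) = -16/3 - g)
x(12)/89 + Q(23/22)/310 = (-16/3 - 1*12)/89 + (2*(23/22))/310 = (-16/3 - 12)*(1/89) + (2*(23*(1/22)))*(1/310) = -52/3*1/89 + (2*(23/22))*(1/310) = -52/267 + (23/11)*(1/310) = -52/267 + 23/3410 = -171179/910470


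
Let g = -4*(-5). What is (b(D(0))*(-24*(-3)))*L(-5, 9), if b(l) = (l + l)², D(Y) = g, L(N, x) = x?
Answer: 1036800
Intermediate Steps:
g = 20
D(Y) = 20
b(l) = 4*l² (b(l) = (2*l)² = 4*l²)
(b(D(0))*(-24*(-3)))*L(-5, 9) = ((4*20²)*(-24*(-3)))*9 = ((4*400)*72)*9 = (1600*72)*9 = 115200*9 = 1036800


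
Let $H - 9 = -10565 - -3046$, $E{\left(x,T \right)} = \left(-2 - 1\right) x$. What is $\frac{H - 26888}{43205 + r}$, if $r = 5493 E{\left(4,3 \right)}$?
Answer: $\frac{2646}{1747} \approx 1.5146$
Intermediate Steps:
$E{\left(x,T \right)} = - 3 x$ ($E{\left(x,T \right)} = \left(-2 - 1\right) x = - 3 x$)
$H = -7510$ ($H = 9 - 7519 = -7510$)
$r = -65916$ ($r = 5493 \left(\left(-3\right) 4\right) = 5493 \left(-12\right) = -65916$)
$\frac{H - 26888}{43205 + r} = \frac{-7510 - 26888}{43205 - 65916} = - \frac{34398}{-22711} = \left(-34398\right) \left(- \frac{1}{22711}\right) = \frac{2646}{1747}$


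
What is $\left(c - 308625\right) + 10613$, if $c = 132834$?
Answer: $-165178$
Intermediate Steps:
$\left(c - 308625\right) + 10613 = \left(132834 - 308625\right) + 10613 = -175791 + 10613 = -165178$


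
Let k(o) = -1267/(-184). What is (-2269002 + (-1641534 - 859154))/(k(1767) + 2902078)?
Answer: -877622960/533983619 ≈ -1.6435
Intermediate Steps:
k(o) = 1267/184 (k(o) = -1267*(-1/184) = 1267/184)
(-2269002 + (-1641534 - 859154))/(k(1767) + 2902078) = (-2269002 + (-1641534 - 859154))/(1267/184 + 2902078) = (-2269002 - 2500688)/(533983619/184) = -4769690*184/533983619 = -877622960/533983619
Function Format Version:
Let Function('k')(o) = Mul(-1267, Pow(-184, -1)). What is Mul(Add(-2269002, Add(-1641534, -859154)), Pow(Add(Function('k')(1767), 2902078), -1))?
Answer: Rational(-877622960, 533983619) ≈ -1.6435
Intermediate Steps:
Function('k')(o) = Rational(1267, 184) (Function('k')(o) = Mul(-1267, Rational(-1, 184)) = Rational(1267, 184))
Mul(Add(-2269002, Add(-1641534, -859154)), Pow(Add(Function('k')(1767), 2902078), -1)) = Mul(Add(-2269002, Add(-1641534, -859154)), Pow(Add(Rational(1267, 184), 2902078), -1)) = Mul(Add(-2269002, -2500688), Pow(Rational(533983619, 184), -1)) = Mul(-4769690, Rational(184, 533983619)) = Rational(-877622960, 533983619)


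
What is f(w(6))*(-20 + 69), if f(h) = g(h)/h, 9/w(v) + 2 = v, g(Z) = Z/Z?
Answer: 196/9 ≈ 21.778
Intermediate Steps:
g(Z) = 1
w(v) = 9/(-2 + v)
f(h) = 1/h
f(w(6))*(-20 + 69) = (-20 + 69)/((9/(-2 + 6))) = 49/(9/4) = (4/9)*49 = 196/9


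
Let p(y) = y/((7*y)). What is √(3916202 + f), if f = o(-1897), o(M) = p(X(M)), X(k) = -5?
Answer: 3*√21321545/7 ≈ 1978.9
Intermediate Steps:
p(y) = ⅐ (p(y) = y*(1/(7*y)) = ⅐)
o(M) = ⅐
f = ⅐ ≈ 0.14286
√(3916202 + f) = √(3916202 + ⅐) = √(27413415/7) = 3*√21321545/7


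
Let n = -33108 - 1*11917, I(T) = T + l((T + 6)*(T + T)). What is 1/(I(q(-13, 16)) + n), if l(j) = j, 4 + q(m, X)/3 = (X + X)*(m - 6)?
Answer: 1/6672899 ≈ 1.4986e-7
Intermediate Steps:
q(m, X) = -12 + 6*X*(-6 + m) (q(m, X) = -12 + 3*((X + X)*(m - 6)) = -12 + 3*((2*X)*(-6 + m)) = -12 + 3*(2*X*(-6 + m)) = -12 + 6*X*(-6 + m))
I(T) = T + 2*T*(6 + T) (I(T) = T + (T + 6)*(T + T) = T + (6 + T)*(2*T) = T + 2*T*(6 + T))
n = -45025 (n = -33108 - 11917 = -45025)
1/(I(q(-13, 16)) + n) = 1/((-12 - 36*16 + 6*16*(-13))*(13 + 2*(-12 - 36*16 + 6*16*(-13))) - 45025) = 1/((-12 - 576 - 1248)*(13 + 2*(-12 - 576 - 1248)) - 45025) = 1/(-1836*(13 + 2*(-1836)) - 45025) = 1/(-1836*(13 - 3672) - 45025) = 1/(-1836*(-3659) - 45025) = 1/(6717924 - 45025) = 1/6672899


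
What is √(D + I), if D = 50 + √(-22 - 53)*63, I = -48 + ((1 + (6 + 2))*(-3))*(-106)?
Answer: √(2864 + 315*I*√3) ≈ 53.756 + 5.0747*I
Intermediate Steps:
I = 2814 (I = -48 + ((1 + 8)*(-3))*(-106) = -48 + (9*(-3))*(-106) = -48 - 27*(-106) = -48 + 2862 = 2814)
D = 50 + 315*I*√3 (D = 50 + √(-75)*63 = 50 + (5*I*√3)*63 = 50 + 315*I*√3 ≈ 50.0 + 545.6*I)
√(D + I) = √((50 + 315*I*√3) + 2814) = √(2864 + 315*I*√3)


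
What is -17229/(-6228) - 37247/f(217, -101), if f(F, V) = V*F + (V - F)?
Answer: 205020377/46159860 ≈ 4.4415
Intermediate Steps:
f(F, V) = V - F + F*V (f(F, V) = F*V + (V - F) = V - F + F*V)
-17229/(-6228) - 37247/f(217, -101) = -17229/(-6228) - 37247/(-101 - 1*217 + 217*(-101)) = -17229*(-1/6228) - 37247/(-101 - 217 - 21917) = 5743/2076 - 37247/(-22235) = 5743/2076 - 37247*(-1/22235) = 5743/2076 + 37247/22235 = 205020377/46159860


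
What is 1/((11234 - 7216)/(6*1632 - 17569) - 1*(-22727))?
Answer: 1111/25249123 ≈ 4.4001e-5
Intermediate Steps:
1/((11234 - 7216)/(6*1632 - 17569) - 1*(-22727)) = 1/(4018/(9792 - 17569) + 22727) = 1/(4018/(-7777) + 22727) = 1/(4018*(-1/7777) + 22727) = 1/(-574/1111 + 22727) = 1/(25249123/1111) = 1111/25249123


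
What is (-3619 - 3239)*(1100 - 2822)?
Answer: 11809476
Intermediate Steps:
(-3619 - 3239)*(1100 - 2822) = -6858*(-1722) = 11809476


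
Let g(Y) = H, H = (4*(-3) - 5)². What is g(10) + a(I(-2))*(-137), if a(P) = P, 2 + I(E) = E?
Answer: 837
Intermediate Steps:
I(E) = -2 + E
H = 289 (H = (-12 - 5)² = (-17)² = 289)
g(Y) = 289
g(10) + a(I(-2))*(-137) = 289 + (-2 - 2)*(-137) = 289 - 4*(-137) = 289 + 548 = 837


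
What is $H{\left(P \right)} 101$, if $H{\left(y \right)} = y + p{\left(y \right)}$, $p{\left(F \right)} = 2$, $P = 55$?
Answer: $5757$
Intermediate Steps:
$H{\left(y \right)} = 2 + y$ ($H{\left(y \right)} = y + 2 = 2 + y$)
$H{\left(P \right)} 101 = \left(2 + 55\right) 101 = 57 \cdot 101 = 5757$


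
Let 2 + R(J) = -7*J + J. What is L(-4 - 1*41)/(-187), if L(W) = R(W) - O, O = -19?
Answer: -287/187 ≈ -1.5348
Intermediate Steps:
R(J) = -2 - 6*J (R(J) = -2 + (-7*J + J) = -2 - 6*J)
L(W) = 17 - 6*W (L(W) = (-2 - 6*W) - 1*(-19) = (-2 - 6*W) + 19 = 17 - 6*W)
L(-4 - 1*41)/(-187) = (17 - 6*(-4 - 1*41))/(-187) = (17 - 6*(-4 - 41))*(-1/187) = (17 - 6*(-45))*(-1/187) = (17 + 270)*(-1/187) = 287*(-1/187) = -287/187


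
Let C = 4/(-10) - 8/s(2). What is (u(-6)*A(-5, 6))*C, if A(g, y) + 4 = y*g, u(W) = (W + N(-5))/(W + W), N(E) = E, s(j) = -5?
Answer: -187/5 ≈ -37.400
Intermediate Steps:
u(W) = (-5 + W)/(2*W) (u(W) = (W - 5)/(W + W) = (-5 + W)/((2*W)) = (-5 + W)*(1/(2*W)) = (-5 + W)/(2*W))
A(g, y) = -4 + g*y (A(g, y) = -4 + y*g = -4 + g*y)
C = 6/5 (C = 4/(-10) - 8/(-5) = 4*(-⅒) - 8*(-⅕) = -⅖ + 8/5 = 6/5 ≈ 1.2000)
(u(-6)*A(-5, 6))*C = (((½)*(-5 - 6)/(-6))*(-4 - 5*6))*(6/5) = (((½)*(-⅙)*(-11))*(-4 - 30))*(6/5) = ((11/12)*(-34))*(6/5) = -187/6*6/5 = -187/5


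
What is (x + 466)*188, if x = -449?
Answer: 3196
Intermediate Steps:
(x + 466)*188 = (-449 + 466)*188 = 17*188 = 3196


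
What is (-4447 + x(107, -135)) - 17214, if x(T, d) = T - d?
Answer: -21419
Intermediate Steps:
(-4447 + x(107, -135)) - 17214 = (-4447 + (107 - 1*(-135))) - 17214 = (-4447 + (107 + 135)) - 17214 = (-4447 + 242) - 17214 = -4205 - 17214 = -21419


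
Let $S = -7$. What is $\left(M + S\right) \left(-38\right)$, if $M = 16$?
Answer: $-342$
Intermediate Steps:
$\left(M + S\right) \left(-38\right) = \left(16 - 7\right) \left(-38\right) = 9 \left(-38\right) = -342$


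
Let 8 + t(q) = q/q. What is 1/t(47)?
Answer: -⅐ ≈ -0.14286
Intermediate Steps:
t(q) = -7 (t(q) = -8 + q/q = -8 + 1 = -7)
1/t(47) = 1/(-7) = -⅐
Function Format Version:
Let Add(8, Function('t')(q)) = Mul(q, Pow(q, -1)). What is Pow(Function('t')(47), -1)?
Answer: Rational(-1, 7) ≈ -0.14286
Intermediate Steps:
Function('t')(q) = -7 (Function('t')(q) = Add(-8, Mul(q, Pow(q, -1))) = Add(-8, 1) = -7)
Pow(Function('t')(47), -1) = Pow(-7, -1) = Rational(-1, 7)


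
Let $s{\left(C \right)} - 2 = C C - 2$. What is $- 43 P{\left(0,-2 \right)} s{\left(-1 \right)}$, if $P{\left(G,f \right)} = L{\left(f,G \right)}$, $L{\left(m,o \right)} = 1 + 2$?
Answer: $-129$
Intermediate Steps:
$s{\left(C \right)} = C^{2}$ ($s{\left(C \right)} = 2 + \left(C C - 2\right) = 2 + \left(C^{2} - 2\right) = 2 + \left(-2 + C^{2}\right) = C^{2}$)
$L{\left(m,o \right)} = 3$
$P{\left(G,f \right)} = 3$
$- 43 P{\left(0,-2 \right)} s{\left(-1 \right)} = \left(-43\right) 3 \left(-1\right)^{2} = \left(-129\right) 1 = -129$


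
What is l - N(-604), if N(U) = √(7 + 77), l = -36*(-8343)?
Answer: 300348 - 2*√21 ≈ 3.0034e+5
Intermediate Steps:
l = 300348
N(U) = 2*√21 (N(U) = √84 = 2*√21)
l - N(-604) = 300348 - 2*√21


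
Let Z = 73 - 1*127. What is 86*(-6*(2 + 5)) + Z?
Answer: -3666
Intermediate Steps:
Z = -54 (Z = 73 - 127 = -54)
86*(-6*(2 + 5)) + Z = 86*(-6*(2 + 5)) - 54 = 86*(-6*7) - 54 = 86*(-42) - 54 = -3612 - 54 = -3666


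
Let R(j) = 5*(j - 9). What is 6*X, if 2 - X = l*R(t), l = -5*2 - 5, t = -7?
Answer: -7188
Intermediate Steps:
R(j) = -45 + 5*j (R(j) = 5*(-9 + j) = -45 + 5*j)
l = -15 (l = -10 - 5 = -15)
X = -1198 (X = 2 - (-15)*(-45 + 5*(-7)) = 2 - (-15)*(-45 - 35) = 2 - (-15)*(-80) = 2 - 1*1200 = 2 - 1200 = -1198)
6*X = 6*(-1198) = -7188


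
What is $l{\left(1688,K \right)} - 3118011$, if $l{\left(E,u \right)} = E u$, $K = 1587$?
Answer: $-439155$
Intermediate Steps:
$l{\left(1688,K \right)} - 3118011 = 1688 \cdot 1587 - 3118011 = 2678856 - 3118011 = -439155$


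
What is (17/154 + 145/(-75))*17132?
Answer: -36071426/1155 ≈ -31231.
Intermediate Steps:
(17/154 + 145/(-75))*17132 = (17*(1/154) + 145*(-1/75))*17132 = (17/154 - 29/15)*17132 = -4211/2310*17132 = -36071426/1155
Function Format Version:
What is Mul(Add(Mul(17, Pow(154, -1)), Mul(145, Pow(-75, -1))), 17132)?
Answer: Rational(-36071426, 1155) ≈ -31231.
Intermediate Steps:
Mul(Add(Mul(17, Pow(154, -1)), Mul(145, Pow(-75, -1))), 17132) = Mul(Add(Mul(17, Rational(1, 154)), Mul(145, Rational(-1, 75))), 17132) = Mul(Add(Rational(17, 154), Rational(-29, 15)), 17132) = Mul(Rational(-4211, 2310), 17132) = Rational(-36071426, 1155)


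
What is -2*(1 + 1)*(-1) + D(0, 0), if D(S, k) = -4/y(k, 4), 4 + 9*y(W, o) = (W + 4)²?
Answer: 1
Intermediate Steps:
y(W, o) = -4/9 + (4 + W)²/9 (y(W, o) = -4/9 + (W + 4)²/9 = -4/9 + (4 + W)²/9)
D(S, k) = -4/(-4/9 + (4 + k)²/9)
-2*(1 + 1)*(-1) + D(0, 0) = -2*(1 + 1)*(-1) - 36/(-4 + (4 + 0)²) = -2*2*(-1) - 36/(-4 + 4²) = -4*(-1) - 36/(-4 + 16) = 4 - 36/12 = 4 - 36*1/12 = 4 - 3 = 1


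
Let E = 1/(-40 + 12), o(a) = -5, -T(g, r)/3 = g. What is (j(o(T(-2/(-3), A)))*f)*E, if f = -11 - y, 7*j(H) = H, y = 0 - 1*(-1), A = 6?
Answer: -15/49 ≈ -0.30612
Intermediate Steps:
T(g, r) = -3*g
y = 1 (y = 0 + 1 = 1)
j(H) = H/7
E = -1/28 (E = 1/(-28) = -1/28 ≈ -0.035714)
f = -12 (f = -11 - 1*1 = -11 - 1 = -12)
(j(o(T(-2/(-3), A)))*f)*E = (((1/7)*(-5))*(-12))*(-1/28) = -5/7*(-12)*(-1/28) = (60/7)*(-1/28) = -15/49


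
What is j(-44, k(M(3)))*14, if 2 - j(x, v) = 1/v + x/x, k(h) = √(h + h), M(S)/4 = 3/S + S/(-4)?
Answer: 14 - 7*√2 ≈ 4.1005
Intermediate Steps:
M(S) = -S + 12/S (M(S) = 4*(3/S + S/(-4)) = 4*(3/S + S*(-¼)) = 4*(3/S - S/4) = -S + 12/S)
k(h) = √2*√h (k(h) = √(2*h) = √2*√h)
j(x, v) = 1 - 1/v (j(x, v) = 2 - (1/v + x/x) = 2 - (1/v + 1) = 2 - (1 + 1/v) = 2 + (-1 - 1/v) = 1 - 1/v)
j(-44, k(M(3)))*14 = ((-1 + √2*√(-1*3 + 12/3))/((√2*√(-1*3 + 12/3))))*14 = ((-1 + √2*√(-3 + 12*(⅓)))/((√2*√(-3 + 12*(⅓)))))*14 = ((-1 + √2*√(-3 + 4))/((√2*√(-3 + 4))))*14 = ((-1 + √2*√1)/((√2*√1)))*14 = ((-1 + √2*1)/((√2*1)))*14 = ((-1 + √2)/(√2))*14 = ((√2/2)*(-1 + √2))*14 = (√2*(-1 + √2)/2)*14 = 7*√2*(-1 + √2)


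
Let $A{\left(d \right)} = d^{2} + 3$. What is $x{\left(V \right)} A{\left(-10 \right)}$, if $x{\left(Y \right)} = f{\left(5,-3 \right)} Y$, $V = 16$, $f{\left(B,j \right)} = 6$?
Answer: $9888$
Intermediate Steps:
$A{\left(d \right)} = 3 + d^{2}$
$x{\left(Y \right)} = 6 Y$
$x{\left(V \right)} A{\left(-10 \right)} = 6 \cdot 16 \left(3 + \left(-10\right)^{2}\right) = 96 \left(3 + 100\right) = 96 \cdot 103 = 9888$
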